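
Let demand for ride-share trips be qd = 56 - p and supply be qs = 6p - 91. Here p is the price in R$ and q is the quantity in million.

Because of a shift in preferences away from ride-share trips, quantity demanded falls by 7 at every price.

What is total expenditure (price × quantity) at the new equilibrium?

580

Before the shock: 56 - p = 6p - 91 ⇒ 147 = 7p ⇒ p = 21, q = 35.
After the shift, demand is qd = 49 - p and supply is qs = 6p - 91.
New equilibrium: 49 - p = 6p - 91 ⇒ 140 = 7p ⇒ p = 20, q = 29.
New expenditure = 20 × 29 = 580.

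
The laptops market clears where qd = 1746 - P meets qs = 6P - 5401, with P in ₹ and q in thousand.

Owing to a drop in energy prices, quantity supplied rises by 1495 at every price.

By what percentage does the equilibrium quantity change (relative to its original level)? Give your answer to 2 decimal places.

Solve the original market: 1746 - P = 6P - 5401, hence P = 1021 and q = 725.
After the shift, demand is qd = 1746 - P and supply is qs = 6P - 3906.
New equilibrium: 1746 - P = 6P - 3906 ⇒ 5652 = 7P ⇒ P = 5652/7 ≈ 807.4286, q = 6570/7 ≈ 938.5714.
%Δq = (938.5714 − 725) / 725 × 100 = +29.46%.

+29.46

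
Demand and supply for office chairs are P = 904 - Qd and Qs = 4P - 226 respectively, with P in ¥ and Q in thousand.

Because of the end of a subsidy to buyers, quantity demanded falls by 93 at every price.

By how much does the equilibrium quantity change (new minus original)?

Solve the original market: 904 - P = 4P - 226, hence P = 226 and Q = 678.
The shock moves the curves to Qd = 811 - P and Qs = 4P - 226.
New equilibrium: 811 - P = 4P - 226 ⇒ 1037 = 5P ⇒ P = 207.4, Q = 603.6.
ΔQ = 603.6 − 678 = -74.4.

-74.4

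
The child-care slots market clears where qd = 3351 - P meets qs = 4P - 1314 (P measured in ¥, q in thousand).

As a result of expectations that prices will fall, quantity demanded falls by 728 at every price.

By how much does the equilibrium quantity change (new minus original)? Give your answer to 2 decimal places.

-582.40

Original equilibrium: 3351 - P = 4P - 1314 gives 4665 = 5P, so P = 933 and q = 2418.
The shock moves the curves to qd = 2623 - P and qs = 4P - 1314.
New equilibrium: 2623 - P = 4P - 1314 ⇒ 3937 = 5P ⇒ P = 787.4, q = 1835.6.
Δq = 1835.6 − 2418 = -582.40.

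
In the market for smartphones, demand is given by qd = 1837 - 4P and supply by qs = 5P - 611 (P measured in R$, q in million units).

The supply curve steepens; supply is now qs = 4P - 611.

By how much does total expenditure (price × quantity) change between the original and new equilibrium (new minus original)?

-16150

Solve the original market: 1837 - 4P = 5P - 611, hence P = 272 and q = 749.
With the change applied: demand qd = 1837 - 4P, supply qs = 4P - 611.
Equate the new curves: 1837 - 4P = 4P - 611, giving 2448 = 8P, P = 306, q = 613.
Expenditure moves from 272×749 = 203728 to 306×613 = 187578; change = -16150.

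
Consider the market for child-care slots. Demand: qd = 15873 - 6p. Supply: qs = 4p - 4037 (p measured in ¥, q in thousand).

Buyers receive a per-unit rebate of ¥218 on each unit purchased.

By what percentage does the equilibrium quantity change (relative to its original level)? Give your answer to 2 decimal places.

Before the shock: 15873 - 6p = 4p - 4037 ⇒ 19910 = 10p ⇒ p = 1991, q = 3927.
Since buyers' out-of-pocket price is the market price minus the rebate, the effective demand curve becomes qd = 17181 - 6p.
Setting them equal: 17181 - 6p = 4p - 4037 → 21218 = 10p, so p = 2121.8 and q = 4450.2.
%Δq = (4450.2 − 3927) / 3927 × 100 = +13.32%.

+13.32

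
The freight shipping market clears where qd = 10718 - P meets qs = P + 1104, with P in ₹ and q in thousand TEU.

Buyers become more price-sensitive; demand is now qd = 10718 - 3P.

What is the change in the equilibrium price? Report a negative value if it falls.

Solve the original market: 10718 - P = P + 1104, hence P = 4807 and q = 5911.
With the change applied: demand qd = 10718 - 3P, supply qs = P + 1104.
Setting them equal: 10718 - 3P = P + 1104 → 9614 = 4P, so P = 2403.5 and q = 3507.5.
ΔP = 2403.5 − 4807 = -2403.5.

-2403.5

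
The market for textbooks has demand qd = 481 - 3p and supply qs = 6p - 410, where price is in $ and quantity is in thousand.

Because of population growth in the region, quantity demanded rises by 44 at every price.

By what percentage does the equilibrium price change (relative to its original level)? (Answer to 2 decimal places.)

+4.94

Before the shock: 481 - 3p = 6p - 410 ⇒ 891 = 9p ⇒ p = 99, q = 184.
After the shift, demand is qd = 525 - 3p and supply is qs = 6p - 410.
Setting them equal: 525 - 3p = 6p - 410 → 935 = 9p, so p = 935/9 ≈ 103.8889 and q = 640/3 ≈ 213.3333.
%Δp = (103.8889 − 99) / 99 × 100 = +4.94%.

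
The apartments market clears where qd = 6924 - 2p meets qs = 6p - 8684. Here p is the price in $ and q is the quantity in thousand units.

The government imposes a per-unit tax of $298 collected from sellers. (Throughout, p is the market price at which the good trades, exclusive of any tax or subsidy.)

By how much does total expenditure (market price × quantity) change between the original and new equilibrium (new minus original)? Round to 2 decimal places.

-296584.50

Original equilibrium: 6924 - 2p = 6p - 8684 gives 15608 = 8p, so p = 1951 and q = 3022.
Since sellers keep the price net of the tax, the effective supply curve becomes qs = 6p - 10472.
New equilibrium: 6924 - 2p = 6p - 10472 ⇒ 17396 = 8p ⇒ p = 2174.5, q = 2575.
Expenditure moves from 1951×3022 = 5895922 to 2174.5×2575 = 5599337.5; change = -296584.50.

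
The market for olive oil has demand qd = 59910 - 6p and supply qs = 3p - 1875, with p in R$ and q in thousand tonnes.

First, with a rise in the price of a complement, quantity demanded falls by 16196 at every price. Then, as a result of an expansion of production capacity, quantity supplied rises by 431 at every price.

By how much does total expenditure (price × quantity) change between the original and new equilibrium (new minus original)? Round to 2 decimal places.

-60230558.96

Solve the original market: 59910 - 6p = 3p - 1875, hence p = 6865 and q = 18720.
The shock moves the curves to qd = 43714 - 6p and qs = 3p - 1444.
Equate the new curves: 43714 - 6p = 3p - 1444, giving 45158 = 9p, p = 45158/9 ≈ 5017.5556, q = 40826/3 ≈ 13608.6667.
Expenditure moves from 6865×18720 = 128512800 to 5017.5556×13608.6667 = 68282241.0370; change = -60230558.96.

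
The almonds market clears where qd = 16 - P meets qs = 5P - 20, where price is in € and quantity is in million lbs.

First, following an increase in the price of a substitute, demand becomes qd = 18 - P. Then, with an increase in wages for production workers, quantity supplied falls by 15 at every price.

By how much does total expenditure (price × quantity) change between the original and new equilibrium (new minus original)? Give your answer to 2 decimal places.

+20.97

Initially, 16 - P = 5P - 20, so 36 = 6P and P = 6, q = 10.
After the shift, demand is qd = 18 - P and supply is qs = 5P - 35.
New equilibrium: 18 - P = 5P - 35 ⇒ 53 = 6P ⇒ P = 53/6 ≈ 8.8333, q = 55/6 ≈ 9.1667.
Expenditure moves from 6×10 = 60 to 8.8333×9.1667 = 80.9722; change = +20.97.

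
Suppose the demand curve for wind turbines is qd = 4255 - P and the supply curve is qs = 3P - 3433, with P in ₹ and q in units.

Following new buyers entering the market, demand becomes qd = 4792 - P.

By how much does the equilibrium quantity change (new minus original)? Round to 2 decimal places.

Initially, 4255 - P = 3P - 3433, so 7688 = 4P and P = 1922, q = 2333.
After the shift, demand is qd = 4792 - P and supply is qs = 3P - 3433.
Clearing the new market: 4792 - P = 3P - 3433, so P = 2056.25 and q = 2735.75.
Δq = 2735.75 − 2333 = +402.75.

+402.75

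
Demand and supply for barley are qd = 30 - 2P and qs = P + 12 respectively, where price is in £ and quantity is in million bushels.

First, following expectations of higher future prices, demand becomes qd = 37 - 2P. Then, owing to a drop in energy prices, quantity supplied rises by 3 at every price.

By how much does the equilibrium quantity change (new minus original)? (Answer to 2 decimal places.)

Solve the original market: 30 - 2P = P + 12, hence P = 6 and q = 18.
The new curves are qd = 37 - 2P (demand) and qs = P + 15 (supply).
Setting them equal: 37 - 2P = P + 15 → 22 = 3P, so P = 22/3 ≈ 7.3333 and q = 67/3 ≈ 22.3333.
Δq = 22.3333 − 18 = +4.33.

+4.33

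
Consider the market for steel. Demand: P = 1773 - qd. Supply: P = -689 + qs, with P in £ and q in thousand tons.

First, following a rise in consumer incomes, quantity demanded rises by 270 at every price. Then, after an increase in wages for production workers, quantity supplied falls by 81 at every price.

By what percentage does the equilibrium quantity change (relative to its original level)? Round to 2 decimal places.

+7.68

Initially, 1773 - P = P + 689, so 1084 = 2P and P = 542, q = 1231.
The shock moves the curves to qd = 2043 - P and qs = P + 608.
New equilibrium: 2043 - P = P + 608 ⇒ 1435 = 2P ⇒ P = 717.5, q = 1325.5.
%Δq = (1325.5 − 1231) / 1231 × 100 = +7.68%.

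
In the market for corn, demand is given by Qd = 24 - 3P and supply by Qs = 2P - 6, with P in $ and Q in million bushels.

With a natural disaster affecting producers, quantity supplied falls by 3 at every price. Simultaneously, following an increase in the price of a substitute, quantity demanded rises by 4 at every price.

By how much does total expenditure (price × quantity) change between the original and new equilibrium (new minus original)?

Before the shock: 24 - 3P = 2P - 6 ⇒ 30 = 5P ⇒ P = 6, Q = 6.
The shock moves the curves to Qd = 28 - 3P and Qs = 2P - 9.
Setting them equal: 28 - 3P = 2P - 9 → 37 = 5P, so P = 7.4 and Q = 5.8.
Expenditure moves from 6×6 = 36 to 7.4×5.8 = 42.92; change = +6.92.

+6.92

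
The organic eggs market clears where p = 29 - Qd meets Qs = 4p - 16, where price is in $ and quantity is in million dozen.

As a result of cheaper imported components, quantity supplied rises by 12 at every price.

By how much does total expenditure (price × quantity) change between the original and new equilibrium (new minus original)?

-32.16

Original equilibrium: 29 - p = 4p - 16 gives 45 = 5p, so p = 9 and Q = 20.
After the shift, demand is Qd = 29 - p and supply is Qs = 4p - 4.
New equilibrium: 29 - p = 4p - 4 ⇒ 33 = 5p ⇒ p = 6.6, Q = 22.4.
Expenditure moves from 9×20 = 180 to 6.6×22.4 = 147.84; change = -32.16.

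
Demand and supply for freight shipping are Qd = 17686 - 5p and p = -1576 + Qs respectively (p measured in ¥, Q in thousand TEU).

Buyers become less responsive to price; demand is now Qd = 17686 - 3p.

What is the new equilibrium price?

4027.5

Initially, 17686 - 5p = p + 1576, so 16110 = 6p and p = 2685, Q = 4261.
With the change applied: demand Qd = 17686 - 3p, supply Qs = p + 1576.
Equate the new curves: 17686 - 3p = p + 1576, giving 16110 = 4p, p = 4027.5, Q = 5603.5.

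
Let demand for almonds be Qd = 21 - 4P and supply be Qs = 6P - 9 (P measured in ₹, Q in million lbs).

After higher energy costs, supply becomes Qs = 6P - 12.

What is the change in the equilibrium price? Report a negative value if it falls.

+0.3

Before the shock: 21 - 4P = 6P - 9 ⇒ 30 = 10P ⇒ P = 3, Q = 9.
The new curves are Qd = 21 - 4P (demand) and Qs = 6P - 12 (supply).
Equate the new curves: 21 - 4P = 6P - 12, giving 33 = 10P, P = 3.3, Q = 7.8.
ΔP = 3.3 − 3 = +0.3.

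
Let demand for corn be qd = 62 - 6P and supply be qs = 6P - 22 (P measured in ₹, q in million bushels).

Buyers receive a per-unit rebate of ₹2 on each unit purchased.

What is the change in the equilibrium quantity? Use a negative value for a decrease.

Before the shock: 62 - 6P = 6P - 22 ⇒ 84 = 12P ⇒ P = 7, q = 20.
Since buyers' out-of-pocket price is the market price minus the rebate, the effective demand curve becomes qd = 74 - 6P.
Equate the new curves: 74 - 6P = 6P - 22, giving 96 = 12P, P = 8, q = 26.
Δq = 26 − 20 = +6.

+6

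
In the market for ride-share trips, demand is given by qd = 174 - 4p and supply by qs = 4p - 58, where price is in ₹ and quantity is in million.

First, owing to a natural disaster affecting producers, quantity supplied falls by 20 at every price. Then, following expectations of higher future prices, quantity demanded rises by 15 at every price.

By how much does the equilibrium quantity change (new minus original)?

-2.5

Before the shock: 174 - 4p = 4p - 58 ⇒ 232 = 8p ⇒ p = 29, q = 58.
After the shift, demand is qd = 189 - 4p and supply is qs = 4p - 78.
Clearing the new market: 189 - 4p = 4p - 78, so p = 33.375 and q = 55.5.
Δq = 55.5 − 58 = -2.5.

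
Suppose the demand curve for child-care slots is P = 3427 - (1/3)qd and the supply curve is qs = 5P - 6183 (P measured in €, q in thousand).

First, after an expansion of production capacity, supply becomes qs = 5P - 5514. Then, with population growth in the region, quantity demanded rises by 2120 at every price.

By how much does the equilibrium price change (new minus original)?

+181.375

Initially, 10281 - 3P = 5P - 6183, so 16464 = 8P and P = 2058, q = 4107.
The shock moves the curves to qd = 12401 - 3P and qs = 5P - 5514.
Setting them equal: 12401 - 3P = 5P - 5514 → 17915 = 8P, so P = 2239.375 and q = 5682.875.
ΔP = 2239.375 − 2058 = +181.375.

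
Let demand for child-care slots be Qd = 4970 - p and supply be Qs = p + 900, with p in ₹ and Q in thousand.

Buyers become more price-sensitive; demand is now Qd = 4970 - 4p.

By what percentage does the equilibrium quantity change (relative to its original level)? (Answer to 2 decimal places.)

-41.60

Original equilibrium: 4970 - p = p + 900 gives 4070 = 2p, so p = 2035 and Q = 2935.
With the change applied: demand Qd = 4970 - 4p, supply Qs = p + 900.
Clearing the new market: 4970 - 4p = p + 900, so p = 814 and Q = 1714.
%ΔQ = (1714 − 2935) / 2935 × 100 = -41.60%.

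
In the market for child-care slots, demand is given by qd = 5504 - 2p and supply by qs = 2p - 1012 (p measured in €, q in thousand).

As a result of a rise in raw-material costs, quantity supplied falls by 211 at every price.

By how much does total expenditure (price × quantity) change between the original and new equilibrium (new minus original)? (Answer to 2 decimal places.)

Original equilibrium: 5504 - 2p = 2p - 1012 gives 6516 = 4p, so p = 1629 and q = 2246.
The new curves are qd = 5504 - 2p (demand) and qs = 2p - 1223 (supply).
Setting them equal: 5504 - 2p = 2p - 1223 → 6727 = 4p, so p = 1681.75 and q = 2140.5.
Expenditure moves from 1629×2246 = 3658734 to 1681.75×2140.5 = 3599785.875; change = -58948.13.

-58948.13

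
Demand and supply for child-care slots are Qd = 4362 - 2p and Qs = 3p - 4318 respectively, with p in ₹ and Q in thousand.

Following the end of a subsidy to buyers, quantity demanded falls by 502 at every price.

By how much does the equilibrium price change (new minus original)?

Before the shock: 4362 - 2p = 3p - 4318 ⇒ 8680 = 5p ⇒ p = 1736, Q = 890.
With the change applied: demand Qd = 3860 - 2p, supply Qs = 3p - 4318.
New equilibrium: 3860 - 2p = 3p - 4318 ⇒ 8178 = 5p ⇒ p = 1635.6, Q = 588.8.
Δp = 1635.6 − 1736 = -100.4.

-100.4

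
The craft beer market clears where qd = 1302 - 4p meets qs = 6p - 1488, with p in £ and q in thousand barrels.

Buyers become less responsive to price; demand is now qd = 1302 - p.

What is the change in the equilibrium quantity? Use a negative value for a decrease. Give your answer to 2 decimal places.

+717.43

Before the shock: 1302 - 4p = 6p - 1488 ⇒ 2790 = 10p ⇒ p = 279, q = 186.
The shock moves the curves to qd = 1302 - p and qs = 6p - 1488.
New equilibrium: 1302 - p = 6p - 1488 ⇒ 2790 = 7p ⇒ p = 2790/7 ≈ 398.5714, q = 6324/7 ≈ 903.4286.
Δq = 903.4286 − 186 = +717.43.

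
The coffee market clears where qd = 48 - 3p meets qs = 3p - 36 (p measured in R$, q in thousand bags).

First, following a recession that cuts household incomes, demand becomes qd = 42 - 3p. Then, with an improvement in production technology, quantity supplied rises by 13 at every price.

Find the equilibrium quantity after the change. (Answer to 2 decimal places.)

Initially, 48 - 3p = 3p - 36, so 84 = 6p and p = 14, q = 6.
With the change applied: demand qd = 42 - 3p, supply qs = 3p - 23.
Setting them equal: 42 - 3p = 3p - 23 → 65 = 6p, so p = 65/6 ≈ 10.8333 and q = 9.5.

9.50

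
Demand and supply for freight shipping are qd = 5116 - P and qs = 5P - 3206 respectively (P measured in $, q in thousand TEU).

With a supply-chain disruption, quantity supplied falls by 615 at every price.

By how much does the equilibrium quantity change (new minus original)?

Solve the original market: 5116 - P = 5P - 3206, hence P = 1387 and q = 3729.
With the change applied: demand qd = 5116 - P, supply qs = 5P - 3821.
New equilibrium: 5116 - P = 5P - 3821 ⇒ 8937 = 6P ⇒ P = 1489.5, q = 3626.5.
Δq = 3626.5 − 3729 = -102.5.

-102.5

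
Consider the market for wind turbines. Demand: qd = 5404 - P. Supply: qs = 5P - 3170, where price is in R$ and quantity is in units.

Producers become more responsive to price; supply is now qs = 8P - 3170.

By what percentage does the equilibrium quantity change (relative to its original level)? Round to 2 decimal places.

Original equilibrium: 5404 - P = 5P - 3170 gives 8574 = 6P, so P = 1429 and q = 3975.
With the change applied: demand qd = 5404 - P, supply qs = 8P - 3170.
Setting them equal: 5404 - P = 8P - 3170 → 8574 = 9P, so P = 2858/3 ≈ 952.6667 and q = 13354/3 ≈ 4451.3333.
%Δq = (4451.3333 − 3975) / 3975 × 100 = +11.98%.

+11.98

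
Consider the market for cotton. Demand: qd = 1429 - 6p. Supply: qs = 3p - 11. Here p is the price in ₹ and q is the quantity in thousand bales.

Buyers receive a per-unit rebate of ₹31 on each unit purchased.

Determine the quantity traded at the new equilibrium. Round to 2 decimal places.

Original equilibrium: 1429 - 6p = 3p - 11 gives 1440 = 9p, so p = 160 and q = 469.
Since buyers' out-of-pocket price is the market price minus the rebate, the effective demand curve becomes qd = 1615 - 6p.
Setting them equal: 1615 - 6p = 3p - 11 → 1626 = 9p, so p = 542/3 ≈ 180.6667 and q = 531.

531.00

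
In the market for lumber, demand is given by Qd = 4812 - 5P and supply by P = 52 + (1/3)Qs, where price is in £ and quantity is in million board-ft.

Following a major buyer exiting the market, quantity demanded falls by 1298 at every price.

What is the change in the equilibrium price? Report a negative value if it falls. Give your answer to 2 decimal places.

Before the shock: 4812 - 5P = 3P - 156 ⇒ 4968 = 8P ⇒ P = 621, Q = 1707.
With the change applied: demand Qd = 3514 - 5P, supply Qs = 3P - 156.
Clearing the new market: 3514 - 5P = 3P - 156, so P = 458.75 and Q = 1220.25.
ΔP = 458.75 − 621 = -162.25.

-162.25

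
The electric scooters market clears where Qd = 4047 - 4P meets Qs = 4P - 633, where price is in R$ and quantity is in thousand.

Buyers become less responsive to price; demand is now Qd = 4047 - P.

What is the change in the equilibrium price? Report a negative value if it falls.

+351

Initially, 4047 - 4P = 4P - 633, so 4680 = 8P and P = 585, Q = 1707.
With the change applied: demand Qd = 4047 - P, supply Qs = 4P - 633.
Equate the new curves: 4047 - P = 4P - 633, giving 4680 = 5P, P = 936, Q = 3111.
ΔP = 936 − 585 = +351.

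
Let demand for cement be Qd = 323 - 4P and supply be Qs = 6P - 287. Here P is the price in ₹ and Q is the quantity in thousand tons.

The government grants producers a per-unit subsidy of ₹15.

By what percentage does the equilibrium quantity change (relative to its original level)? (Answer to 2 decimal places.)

Solve the original market: 323 - 4P = 6P - 287, hence P = 61 and Q = 79.
Since sellers receive the price plus the subsidy, the effective supply curve becomes Qs = 6P - 197.
Clearing the new market: 323 - 4P = 6P - 197, so P = 52 and Q = 115.
%ΔQ = (115 − 79) / 79 × 100 = +45.57%.

+45.57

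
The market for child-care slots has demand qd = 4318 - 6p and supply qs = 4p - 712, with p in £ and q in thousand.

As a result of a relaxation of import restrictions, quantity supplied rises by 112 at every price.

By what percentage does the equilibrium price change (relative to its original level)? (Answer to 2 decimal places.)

Solve the original market: 4318 - 6p = 4p - 712, hence p = 503 and q = 1300.
The shock moves the curves to qd = 4318 - 6p and qs = 4p - 600.
Equate the new curves: 4318 - 6p = 4p - 600, giving 4918 = 10p, p = 491.8, q = 1367.2.
%Δp = (491.8 − 503) / 503 × 100 = -2.23%.

-2.23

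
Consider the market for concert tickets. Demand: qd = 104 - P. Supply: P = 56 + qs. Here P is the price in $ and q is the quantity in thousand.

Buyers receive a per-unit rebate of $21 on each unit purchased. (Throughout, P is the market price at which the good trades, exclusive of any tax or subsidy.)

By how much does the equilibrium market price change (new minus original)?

+10.5

Before the shock: 104 - P = P - 56 ⇒ 160 = 2P ⇒ P = 80, q = 24.
Since buyers' out-of-pocket price is the market price minus the rebate, the effective demand curve becomes qd = 125 - P.
Clearing the new market: 125 - P = P - 56, so P = 90.5 and q = 34.5.
ΔP = 90.5 − 80 = +10.5.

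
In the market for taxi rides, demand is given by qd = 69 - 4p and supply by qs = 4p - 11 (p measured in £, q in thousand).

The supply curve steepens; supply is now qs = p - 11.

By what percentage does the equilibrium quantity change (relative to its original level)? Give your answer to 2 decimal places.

Original equilibrium: 69 - 4p = 4p - 11 gives 80 = 8p, so p = 10 and q = 29.
With the change applied: demand qd = 69 - 4p, supply qs = p - 11.
Equate the new curves: 69 - 4p = p - 11, giving 80 = 5p, p = 16, q = 5.
%Δq = (5 − 29) / 29 × 100 = -82.76%.

-82.76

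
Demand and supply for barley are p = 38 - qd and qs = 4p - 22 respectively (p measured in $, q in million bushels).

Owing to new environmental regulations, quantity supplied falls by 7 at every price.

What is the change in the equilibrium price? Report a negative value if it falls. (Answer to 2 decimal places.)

Original equilibrium: 38 - p = 4p - 22 gives 60 = 5p, so p = 12 and q = 26.
After the shift, demand is qd = 38 - p and supply is qs = 4p - 29.
Equate the new curves: 38 - p = 4p - 29, giving 67 = 5p, p = 13.4, q = 24.6.
Δp = 13.4 − 12 = +1.40.

+1.40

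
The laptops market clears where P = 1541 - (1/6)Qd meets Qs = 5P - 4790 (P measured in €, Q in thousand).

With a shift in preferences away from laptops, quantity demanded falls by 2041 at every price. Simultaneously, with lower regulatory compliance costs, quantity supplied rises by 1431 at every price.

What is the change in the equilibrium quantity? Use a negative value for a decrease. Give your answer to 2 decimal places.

Initially, 9246 - 6P = 5P - 4790, so 14036 = 11P and P = 1276, Q = 1590.
With the change applied: demand Qd = 7205 - 6P, supply Qs = 5P - 3359.
Equate the new curves: 7205 - 6P = 5P - 3359, giving 10564 = 11P, P = 10564/11 ≈ 960.3636, Q = 15871/11 ≈ 1442.8182.
ΔQ = 1442.8182 − 1590 = -147.18.

-147.18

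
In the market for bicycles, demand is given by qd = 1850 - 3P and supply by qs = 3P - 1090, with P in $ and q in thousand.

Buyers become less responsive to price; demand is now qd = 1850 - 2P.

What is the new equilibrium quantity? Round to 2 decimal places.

Before the shock: 1850 - 3P = 3P - 1090 ⇒ 2940 = 6P ⇒ P = 490, q = 380.
The shock moves the curves to qd = 1850 - 2P and qs = 3P - 1090.
Equate the new curves: 1850 - 2P = 3P - 1090, giving 2940 = 5P, P = 588, q = 674.

674.00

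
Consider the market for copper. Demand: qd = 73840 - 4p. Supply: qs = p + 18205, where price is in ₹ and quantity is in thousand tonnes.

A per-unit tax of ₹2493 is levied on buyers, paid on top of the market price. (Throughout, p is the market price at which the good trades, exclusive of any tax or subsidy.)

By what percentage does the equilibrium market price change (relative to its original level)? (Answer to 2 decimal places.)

Initially, 73840 - 4p = p + 18205, so 55635 = 5p and p = 11127, q = 29332.
Since buyers pay the price plus the tax, the effective demand curve becomes qd = 63868 - 4p.
Setting them equal: 63868 - 4p = p + 18205 → 45663 = 5p, so p = 9132.6 and q = 27337.6.
%Δp = (9132.6 − 11127) / 11127 × 100 = -17.92%.

-17.92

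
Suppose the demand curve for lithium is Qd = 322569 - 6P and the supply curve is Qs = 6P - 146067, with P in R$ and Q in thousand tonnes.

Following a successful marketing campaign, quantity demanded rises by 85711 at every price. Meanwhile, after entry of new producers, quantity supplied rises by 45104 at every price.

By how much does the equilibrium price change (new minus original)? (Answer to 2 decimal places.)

+3383.92

Initially, 322569 - 6P = 6P - 146067, so 468636 = 12P and P = 39053, Q = 88251.
With the change applied: demand Qd = 408280 - 6P, supply Qs = 6P - 100963.
Clearing the new market: 408280 - 6P = 6P - 100963, so P = 509243/12 ≈ 42436.9167 and Q = 153658.5.
ΔP = 42436.9167 − 39053 = +3383.92.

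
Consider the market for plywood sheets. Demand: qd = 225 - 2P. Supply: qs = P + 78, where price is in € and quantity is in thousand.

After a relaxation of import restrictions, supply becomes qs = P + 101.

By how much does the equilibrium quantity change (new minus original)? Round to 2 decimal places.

+15.33

Before the shock: 225 - 2P = P + 78 ⇒ 147 = 3P ⇒ P = 49, q = 127.
The new curves are qd = 225 - 2P (demand) and qs = P + 101 (supply).
Equate the new curves: 225 - 2P = P + 101, giving 124 = 3P, P = 124/3 ≈ 41.3333, q = 427/3 ≈ 142.3333.
Δq = 142.3333 − 127 = +15.33.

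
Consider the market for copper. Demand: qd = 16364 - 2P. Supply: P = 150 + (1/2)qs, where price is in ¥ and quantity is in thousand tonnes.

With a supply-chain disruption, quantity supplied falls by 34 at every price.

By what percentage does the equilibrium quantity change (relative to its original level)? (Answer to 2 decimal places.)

Initially, 16364 - 2P = 2P - 300, so 16664 = 4P and P = 4166, q = 8032.
After the shift, demand is qd = 16364 - 2P and supply is qs = 2P - 334.
Setting them equal: 16364 - 2P = 2P - 334 → 16698 = 4P, so P = 4174.5 and q = 8015.
%Δq = (8015 − 8032) / 8032 × 100 = -0.21%.

-0.21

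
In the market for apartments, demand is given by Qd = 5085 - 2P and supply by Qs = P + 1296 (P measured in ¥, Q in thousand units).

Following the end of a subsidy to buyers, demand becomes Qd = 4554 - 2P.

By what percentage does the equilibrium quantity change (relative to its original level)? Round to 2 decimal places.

Initially, 5085 - 2P = P + 1296, so 3789 = 3P and P = 1263, Q = 2559.
With the change applied: demand Qd = 4554 - 2P, supply Qs = P + 1296.
New equilibrium: 4554 - 2P = P + 1296 ⇒ 3258 = 3P ⇒ P = 1086, Q = 2382.
%ΔQ = (2382 − 2559) / 2559 × 100 = -6.92%.

-6.92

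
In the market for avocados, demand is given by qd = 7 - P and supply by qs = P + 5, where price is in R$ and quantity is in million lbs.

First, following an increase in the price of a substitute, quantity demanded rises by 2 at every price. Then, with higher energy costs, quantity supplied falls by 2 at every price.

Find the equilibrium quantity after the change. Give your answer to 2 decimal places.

Original equilibrium: 7 - P = P + 5 gives 2 = 2P, so P = 1 and q = 6.
The shock moves the curves to qd = 9 - P and qs = P + 3.
Clearing the new market: 9 - P = P + 3, so P = 3 and q = 6.

6.00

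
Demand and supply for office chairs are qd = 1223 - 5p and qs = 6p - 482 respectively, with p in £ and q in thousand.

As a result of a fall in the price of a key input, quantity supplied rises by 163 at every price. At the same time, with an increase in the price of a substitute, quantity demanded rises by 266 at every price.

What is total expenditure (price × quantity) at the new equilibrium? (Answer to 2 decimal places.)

Original equilibrium: 1223 - 5p = 6p - 482 gives 1705 = 11p, so p = 155 and q = 448.
The new curves are qd = 1489 - 5p (demand) and qs = 6p - 319 (supply).
Clearing the new market: 1489 - 5p = 6p - 319, so p = 1808/11 ≈ 164.3636 and q = 7339/11 ≈ 667.1818.
New expenditure = 164.3636 × 667.1818 = 109660.43.

109660.43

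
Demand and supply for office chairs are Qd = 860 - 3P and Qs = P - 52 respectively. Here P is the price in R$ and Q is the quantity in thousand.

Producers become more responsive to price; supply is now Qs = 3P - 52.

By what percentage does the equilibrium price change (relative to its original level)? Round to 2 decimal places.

Solve the original market: 860 - 3P = P - 52, hence P = 228 and Q = 176.
The shock moves the curves to Qd = 860 - 3P and Qs = 3P - 52.
Equate the new curves: 860 - 3P = 3P - 52, giving 912 = 6P, P = 152, Q = 404.
%ΔP = (152 − 228) / 228 × 100 = -33.33%.

-33.33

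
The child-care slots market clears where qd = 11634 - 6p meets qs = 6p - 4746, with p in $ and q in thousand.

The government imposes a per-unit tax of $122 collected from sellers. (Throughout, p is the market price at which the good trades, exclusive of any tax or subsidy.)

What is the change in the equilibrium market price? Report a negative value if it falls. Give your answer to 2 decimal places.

+61.00

Before the shock: 11634 - 6p = 6p - 4746 ⇒ 16380 = 12p ⇒ p = 1365, q = 3444.
Since sellers keep the price net of the tax, the effective supply curve becomes qs = 6p - 5478.
Equate the new curves: 11634 - 6p = 6p - 5478, giving 17112 = 12p, p = 1426, q = 3078.
Δp = 1426 − 1365 = +61.00.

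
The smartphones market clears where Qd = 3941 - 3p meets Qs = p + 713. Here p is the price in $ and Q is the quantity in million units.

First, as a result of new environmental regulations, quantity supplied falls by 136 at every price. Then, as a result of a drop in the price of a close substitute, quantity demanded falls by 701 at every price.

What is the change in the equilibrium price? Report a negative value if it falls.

-141.25

Solve the original market: 3941 - 3p = p + 713, hence p = 807 and Q = 1520.
With the change applied: demand Qd = 3240 - 3p, supply Qs = p + 577.
Clearing the new market: 3240 - 3p = p + 577, so p = 665.75 and Q = 1242.75.
Δp = 665.75 − 807 = -141.25.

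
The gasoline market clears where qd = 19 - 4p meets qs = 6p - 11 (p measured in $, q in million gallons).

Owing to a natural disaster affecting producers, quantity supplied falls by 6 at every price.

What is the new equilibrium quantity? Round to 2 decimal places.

Before the shock: 19 - 4p = 6p - 11 ⇒ 30 = 10p ⇒ p = 3, q = 7.
The new curves are qd = 19 - 4p (demand) and qs = 6p - 17 (supply).
Equate the new curves: 19 - 4p = 6p - 17, giving 36 = 10p, p = 3.6, q = 4.6.

4.60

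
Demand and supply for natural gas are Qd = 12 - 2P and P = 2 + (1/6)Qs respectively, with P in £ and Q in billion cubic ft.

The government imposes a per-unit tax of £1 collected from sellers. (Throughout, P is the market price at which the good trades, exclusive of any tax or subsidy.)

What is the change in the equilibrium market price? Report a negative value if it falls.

+0.75

Initially, 12 - 2P = 6P - 12, so 24 = 8P and P = 3, Q = 6.
Since sellers keep the price net of the tax, the effective supply curve becomes Qs = 6P - 18.
Equate the new curves: 12 - 2P = 6P - 18, giving 30 = 8P, P = 3.75, Q = 4.5.
ΔP = 3.75 − 3 = +0.75.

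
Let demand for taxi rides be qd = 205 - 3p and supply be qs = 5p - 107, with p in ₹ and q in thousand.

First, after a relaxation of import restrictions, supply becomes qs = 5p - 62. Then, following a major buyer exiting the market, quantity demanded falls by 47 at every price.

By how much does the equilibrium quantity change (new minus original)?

Original equilibrium: 205 - 3p = 5p - 107 gives 312 = 8p, so p = 39 and q = 88.
The shock moves the curves to qd = 158 - 3p and qs = 5p - 62.
New equilibrium: 158 - 3p = 5p - 62 ⇒ 220 = 8p ⇒ p = 27.5, q = 75.5.
Δq = 75.5 − 88 = -12.5.

-12.5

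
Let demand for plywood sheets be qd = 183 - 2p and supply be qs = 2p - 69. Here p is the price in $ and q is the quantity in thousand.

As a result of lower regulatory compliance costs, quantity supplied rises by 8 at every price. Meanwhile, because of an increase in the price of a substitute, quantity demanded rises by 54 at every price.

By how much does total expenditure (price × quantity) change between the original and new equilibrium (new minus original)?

+2965

Solve the original market: 183 - 2p = 2p - 69, hence p = 63 and q = 57.
The new curves are qd = 237 - 2p (demand) and qs = 2p - 61 (supply).
Equate the new curves: 237 - 2p = 2p - 61, giving 298 = 4p, p = 74.5, q = 88.
Expenditure moves from 63×57 = 3591 to 74.5×88 = 6556; change = +2965.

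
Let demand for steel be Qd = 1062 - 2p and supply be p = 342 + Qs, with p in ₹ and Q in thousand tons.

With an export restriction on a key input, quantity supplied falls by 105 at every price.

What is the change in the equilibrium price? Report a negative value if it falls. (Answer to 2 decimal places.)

+35.00

Original equilibrium: 1062 - 2p = p - 342 gives 1404 = 3p, so p = 468 and Q = 126.
With the change applied: demand Qd = 1062 - 2p, supply Qs = p - 447.
New equilibrium: 1062 - 2p = p - 447 ⇒ 1509 = 3p ⇒ p = 503, Q = 56.
Δp = 503 − 468 = +35.00.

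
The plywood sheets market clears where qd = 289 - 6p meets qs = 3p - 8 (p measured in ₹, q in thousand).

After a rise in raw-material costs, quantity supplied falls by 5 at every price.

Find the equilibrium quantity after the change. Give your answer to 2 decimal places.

Initially, 289 - 6p = 3p - 8, so 297 = 9p and p = 33, q = 91.
The shock moves the curves to qd = 289 - 6p and qs = 3p - 13.
Equate the new curves: 289 - 6p = 3p - 13, giving 302 = 9p, p = 302/9 ≈ 33.5556, q = 263/3 ≈ 87.6667.

87.67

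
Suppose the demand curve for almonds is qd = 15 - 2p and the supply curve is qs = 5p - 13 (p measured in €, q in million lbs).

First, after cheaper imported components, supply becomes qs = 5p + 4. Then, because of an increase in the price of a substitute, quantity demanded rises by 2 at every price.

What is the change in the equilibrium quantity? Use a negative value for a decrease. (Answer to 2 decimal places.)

+6.29

Before the shock: 15 - 2p = 5p - 13 ⇒ 28 = 7p ⇒ p = 4, q = 7.
The new curves are qd = 17 - 2p (demand) and qs = 5p + 4 (supply).
Setting them equal: 17 - 2p = 5p + 4 → 13 = 7p, so p = 13/7 ≈ 1.8571 and q = 93/7 ≈ 13.2857.
Δq = 13.2857 − 7 = +6.29.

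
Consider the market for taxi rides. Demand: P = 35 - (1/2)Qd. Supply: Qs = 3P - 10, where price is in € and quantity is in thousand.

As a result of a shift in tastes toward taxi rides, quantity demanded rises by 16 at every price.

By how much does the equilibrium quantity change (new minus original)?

+9.6

Before the shock: 70 - 2P = 3P - 10 ⇒ 80 = 5P ⇒ P = 16, Q = 38.
After the shift, demand is Qd = 86 - 2P and supply is Qs = 3P - 10.
Clearing the new market: 86 - 2P = 3P - 10, so P = 19.2 and Q = 47.6.
ΔQ = 47.6 − 38 = +9.6.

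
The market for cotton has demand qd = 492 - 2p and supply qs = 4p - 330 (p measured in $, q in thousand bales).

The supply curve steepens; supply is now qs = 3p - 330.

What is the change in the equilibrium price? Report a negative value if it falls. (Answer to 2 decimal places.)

Before the shock: 492 - 2p = 4p - 330 ⇒ 822 = 6p ⇒ p = 137, q = 218.
The shock moves the curves to qd = 492 - 2p and qs = 3p - 330.
New equilibrium: 492 - 2p = 3p - 330 ⇒ 822 = 5p ⇒ p = 164.4, q = 163.2.
Δp = 164.4 − 137 = +27.40.

+27.40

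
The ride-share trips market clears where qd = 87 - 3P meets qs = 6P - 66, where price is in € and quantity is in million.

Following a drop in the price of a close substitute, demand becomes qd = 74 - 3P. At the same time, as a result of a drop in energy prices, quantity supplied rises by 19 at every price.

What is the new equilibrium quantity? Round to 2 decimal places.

33.67

Original equilibrium: 87 - 3P = 6P - 66 gives 153 = 9P, so P = 17 and q = 36.
The shock moves the curves to qd = 74 - 3P and qs = 6P - 47.
Setting them equal: 74 - 3P = 6P - 47 → 121 = 9P, so P = 121/9 ≈ 13.4444 and q = 101/3 ≈ 33.6667.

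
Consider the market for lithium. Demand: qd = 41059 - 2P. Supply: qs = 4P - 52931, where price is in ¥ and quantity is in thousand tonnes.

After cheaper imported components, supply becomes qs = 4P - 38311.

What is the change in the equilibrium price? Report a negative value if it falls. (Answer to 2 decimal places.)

-2436.67

Initially, 41059 - 2P = 4P - 52931, so 93990 = 6P and P = 15665, q = 9729.
The shock moves the curves to qd = 41059 - 2P and qs = 4P - 38311.
Setting them equal: 41059 - 2P = 4P - 38311 → 79370 = 6P, so P = 39685/3 ≈ 13228.3333 and q = 43807/3 ≈ 14602.3333.
ΔP = 13228.3333 − 15665 = -2436.67.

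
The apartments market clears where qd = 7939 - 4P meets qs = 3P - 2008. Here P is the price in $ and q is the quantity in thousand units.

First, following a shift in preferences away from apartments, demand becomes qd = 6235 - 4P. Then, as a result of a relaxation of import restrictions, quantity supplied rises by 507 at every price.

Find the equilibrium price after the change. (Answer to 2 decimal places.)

Before the shock: 7939 - 4P = 3P - 2008 ⇒ 9947 = 7P ⇒ P = 1421, q = 2255.
With the change applied: demand qd = 6235 - 4P, supply qs = 3P - 1501.
Equate the new curves: 6235 - 4P = 3P - 1501, giving 7736 = 7P, P = 7736/7 ≈ 1105.1429, q = 12701/7 ≈ 1814.4286.

1105.14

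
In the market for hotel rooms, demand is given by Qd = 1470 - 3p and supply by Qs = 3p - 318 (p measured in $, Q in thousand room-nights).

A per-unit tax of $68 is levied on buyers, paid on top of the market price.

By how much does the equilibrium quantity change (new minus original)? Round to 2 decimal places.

Before the shock: 1470 - 3p = 3p - 318 ⇒ 1788 = 6p ⇒ p = 298, Q = 576.
Since buyers pay the price plus the tax, the effective demand curve becomes Qd = 1266 - 3p.
Setting them equal: 1266 - 3p = 3p - 318 → 1584 = 6p, so p = 264 and Q = 474.
ΔQ = 474 − 576 = -102.00.

-102.00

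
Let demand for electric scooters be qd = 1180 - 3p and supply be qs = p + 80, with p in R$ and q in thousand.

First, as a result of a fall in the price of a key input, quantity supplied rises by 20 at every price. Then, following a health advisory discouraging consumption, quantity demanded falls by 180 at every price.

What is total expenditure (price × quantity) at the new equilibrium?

73125

Before the shock: 1180 - 3p = p + 80 ⇒ 1100 = 4p ⇒ p = 275, q = 355.
The shock moves the curves to qd = 1000 - 3p and qs = p + 100.
Equate the new curves: 1000 - 3p = p + 100, giving 900 = 4p, p = 225, q = 325.
New expenditure = 225 × 325 = 73125.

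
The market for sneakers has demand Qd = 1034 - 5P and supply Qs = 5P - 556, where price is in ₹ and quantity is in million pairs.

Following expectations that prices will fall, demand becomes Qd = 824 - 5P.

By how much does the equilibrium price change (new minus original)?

Original equilibrium: 1034 - 5P = 5P - 556 gives 1590 = 10P, so P = 159 and Q = 239.
With the change applied: demand Qd = 824 - 5P, supply Qs = 5P - 556.
Clearing the new market: 824 - 5P = 5P - 556, so P = 138 and Q = 134.
ΔP = 138 − 159 = -21.

-21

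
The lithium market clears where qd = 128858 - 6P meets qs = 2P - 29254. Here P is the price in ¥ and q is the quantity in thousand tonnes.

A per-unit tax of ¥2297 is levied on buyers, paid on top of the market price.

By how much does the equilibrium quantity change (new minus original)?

-3445.5

Original equilibrium: 128858 - 6P = 2P - 29254 gives 158112 = 8P, so P = 19764 and q = 10274.
Since buyers pay the price plus the tax, the effective demand curve becomes qd = 115076 - 6P.
Equate the new curves: 115076 - 6P = 2P - 29254, giving 144330 = 8P, P = 18041.25, q = 6828.5.
Δq = 6828.5 − 10274 = -3445.5.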